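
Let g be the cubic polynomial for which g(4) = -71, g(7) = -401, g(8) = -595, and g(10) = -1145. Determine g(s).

g(s) = -s^3 - 2s^2 + 5s + 5

Write g(s) = as^3 + bs^2 + cs + d. Substituting each data point gives a linear system:
  64a + 16b + 4c + d = -71
  343a + 49b + 7c + d = -401
  512a + 64b + 8c + d = -595
  1000a + 100b + 10c + d = -1145
Solving the system yields a = -1, b = -2, c = 5, d = 5.
So g(s) = -s³ - 2s² + 5s + 5.
Check: g(7) = -401. ✓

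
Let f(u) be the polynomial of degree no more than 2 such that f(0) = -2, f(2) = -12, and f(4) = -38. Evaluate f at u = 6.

-80

Write f(u) = au^2 + bu + c. Substituting each data point gives a linear system:
  c = -2
  4a + 2b + c = -12
  16a + 4b + c = -38
Solving the system yields a = -2, b = -1, c = -2.
So f(u) = -2u^2 - u - 2.
Then f(6) = -80.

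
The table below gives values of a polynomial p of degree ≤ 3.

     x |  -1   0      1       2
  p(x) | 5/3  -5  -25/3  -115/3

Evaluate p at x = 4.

-895/3

Using the Lagrange interpolation formula with nodes -1, 0, 1, 2:
  L_0(x) = x(x - 1)(x - 2) / -6
  L_1(x) = (x + 1)(x - 1)(x - 2) / 2
  L_2(x) = (x + 1)x(x - 2) / -2
  L_3(x) = (x + 1)x(x - 1) / 6
Then p(x) = 5/3·L_0(x) - 5·L_1(x) - 25/3·L_2(x) - 115/3·L_3(x).
Expanding and collecting terms gives p(x) = -5x^3 + (5/3)x^2 - 5.
Evaluating at x = 4: p(4) = -895/3.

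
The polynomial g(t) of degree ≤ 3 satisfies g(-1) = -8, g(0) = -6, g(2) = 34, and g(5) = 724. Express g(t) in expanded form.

Write g(t) = at^3 + bt^2 + ct + d. Substituting each data point gives a linear system:
  -a + b - c + d = -8
  d = -6
  8a + 4b + 2c + d = 34
  125a + 25b + 5c + d = 724
Solving the system yields a = 6, b = 0, c = -4, d = -6.
So g(t) = 6t^3 - 4t - 6.
Check: g(0) = -6. ✓

g(t) = 6t^3 - 4t - 6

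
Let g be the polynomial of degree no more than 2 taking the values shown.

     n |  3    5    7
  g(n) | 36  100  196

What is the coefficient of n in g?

Write g(n) = an^2 + bn + c. Substituting each data point gives a linear system:
  9a + 3b + c = 36
  25a + 5b + c = 100
  49a + 7b + c = 196
Solving the system yields a = 4, b = 0, c = 0.
So g(n) = 4n^2.
The coefficient of n is 0.

0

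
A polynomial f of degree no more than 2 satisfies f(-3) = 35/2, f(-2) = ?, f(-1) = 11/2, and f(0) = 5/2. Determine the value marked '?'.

On equispaced nodes a degree-2 polynomial has vanishing third forward difference, so
  - f(-3) + 3·f(-2) - 3·f(-1) + f(0) = 0.
Substituting the known values and solving for f(-2):
  3·f(-2) = 63/2
  f(-2) = 21/2.

21/2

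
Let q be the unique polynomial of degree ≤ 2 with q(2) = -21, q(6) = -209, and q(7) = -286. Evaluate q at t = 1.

Write q(t) = at^2 + bt + c. Substituting each data point gives a linear system:
  4a + 2b + c = -21
  36a + 6b + c = -209
  49a + 7b + c = -286
Solving the system yields a = -6, b = 1, c = 1.
So q(t) = -6t^2 + t + 1.
Then q(1) = -4.

-4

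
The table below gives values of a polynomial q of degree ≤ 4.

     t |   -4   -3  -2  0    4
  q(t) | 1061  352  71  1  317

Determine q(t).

Write q(t) = at^4 + bt^3 + ct^2 + dt + e. Substituting each data point gives a linear system:
  256a - 64b + 16c - 4d + e = 1061
  81a - 27b + 9c - 3d + e = 352
  16a - 8b + 4c - 2d + e = 71
  e = 1
  256a + 64b + 16c + 4d + e = 317
Solving the system yields a = 3, b = -6, c = -5, d = 3, e = 1.
So q(t) = 3t^4 - 6t^3 - 5t^2 + 3t + 1.
Check: q(0) = 1. ✓

q(t) = 3t^4 - 6t^3 - 5t^2 + 3t + 1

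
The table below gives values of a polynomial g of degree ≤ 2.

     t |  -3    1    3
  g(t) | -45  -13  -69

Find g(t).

g(t) = -6t^2 - 4t - 3

Write g(t) = at^2 + bt + c. Substituting each data point gives a linear system:
  9a - 3b + c = -45
  a + b + c = -13
  9a + 3b + c = -69
Solving the system yields a = -6, b = -4, c = -3.
So g(t) = -6t² - 4t - 3.
Check: g(3) = -69. ✓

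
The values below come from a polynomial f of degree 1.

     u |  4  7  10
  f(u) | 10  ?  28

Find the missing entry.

19

The 2 known points determine the degree-1 polynomial uniquely.
Write f(u) = au + b. Substituting each data point gives a linear system:
  4a + b = 10
  10a + b = 28
Solving the system yields a = 3, b = -2.
So f(u) = 3u - 2.
Then f(7) = 19.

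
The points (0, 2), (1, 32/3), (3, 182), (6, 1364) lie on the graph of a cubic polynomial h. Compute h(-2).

Using the Lagrange interpolation formula with nodes 0, 1, 3, 6:
  L_0(t) = (t - 1)(t - 3)(t - 6) / -18
  L_1(t) = t(t - 3)(t - 6) / 10
  L_2(t) = t(t - 1)(t - 6) / -18
  L_3(t) = t(t - 1)(t - 3) / 90
Then h(t) = 2·L_0(t) + 32/3·L_1(t) + 182·L_2(t) + 1364·L_3(t).
Expanding and collecting terms gives h(t) = 6t³ + (5/3)t² + t + 2.
Evaluating at t = -2: h(-2) = -124/3.

-124/3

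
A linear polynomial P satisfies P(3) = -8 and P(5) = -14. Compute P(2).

Write P(s) = as + b. Substituting each data point gives a linear system:
  3a + b = -8
  5a + b = -14
Solving the system yields a = -3, b = 1.
So P(s) = -3s + 1.
Then P(2) = -5.

-5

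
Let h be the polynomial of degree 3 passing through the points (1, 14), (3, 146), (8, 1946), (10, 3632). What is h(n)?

Write h(n) = an^3 + bn^2 + cn + d. Substituting each data point gives a linear system:
  a + b + c + d = 14
  27a + 9b + 3c + d = 146
  512a + 64b + 8c + d = 1946
  1000a + 100b + 10c + d = 3632
Solving the system yields a = 3, b = 6, c = 3, d = 2.
So h(n) = 3n³ + 6n² + 3n + 2.
Check: h(3) = 146. ✓

h(n) = 3n^3 + 6n^2 + 3n + 2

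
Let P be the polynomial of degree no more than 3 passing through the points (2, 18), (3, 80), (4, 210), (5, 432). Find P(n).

P(n) = 4n^3 - 2n^2 - 4n + 2

Write P(n) = an^3 + bn^2 + cn + d. Substituting each data point gives a linear system:
  8a + 4b + 2c + d = 18
  27a + 9b + 3c + d = 80
  64a + 16b + 4c + d = 210
  125a + 25b + 5c + d = 432
Solving the system yields a = 4, b = -2, c = -4, d = 2.
So P(n) = 4n^3 - 2n^2 - 4n + 2.
Check: P(2) = 18. ✓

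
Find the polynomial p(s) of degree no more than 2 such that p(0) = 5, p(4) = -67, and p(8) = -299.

Write p(s) = as^2 + bs + c. Substituting each data point gives a linear system:
  c = 5
  16a + 4b + c = -67
  64a + 8b + c = -299
Solving the system yields a = -5, b = 2, c = 5.
So p(s) = -5s^2 + 2s + 5.
Check: p(8) = -299. ✓

p(s) = -5s^2 + 2s + 5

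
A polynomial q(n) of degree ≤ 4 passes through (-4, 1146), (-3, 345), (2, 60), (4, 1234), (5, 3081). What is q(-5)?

2881

Using the Lagrange interpolation formula with nodes -4, -3, 2, 4, 5:
  L_0(n) = (n + 3)(n - 2)(n - 4)(n - 5) / 432
  L_1(n) = (n + 4)(n - 2)(n - 4)(n - 5) / -280
  L_2(n) = (n + 4)(n + 3)(n - 4)(n - 5) / 180
  L_3(n) = (n + 4)(n + 3)(n - 2)(n - 5) / -112
  L_4(n) = (n + 4)(n + 3)(n - 2)(n - 4) / 216
Then q(n) = 1146·L_0(n) + 345·L_1(n) + 60·L_2(n) + 1234·L_3(n) + 3081·L_4(n).
Expanding and collecting terms gives q(n) = 5n^4 + n^3 - 6n^2 - 5n + 6.
Evaluating at n = -5: q(-5) = 2881.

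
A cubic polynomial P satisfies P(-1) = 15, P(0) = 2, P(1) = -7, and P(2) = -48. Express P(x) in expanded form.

P(x) = -6x^3 + 2x^2 - 5x + 2

Using the Lagrange interpolation formula with nodes -1, 0, 1, 2:
  L_0(x) = x(x - 1)(x - 2) / -6
  L_1(x) = (x + 1)(x - 1)(x - 2) / 2
  L_2(x) = (x + 1)x(x - 2) / -2
  L_3(x) = (x + 1)x(x - 1) / 6
Then P(x) = 15·L_0(x) + 2·L_1(x) - 7·L_2(x) - 48·L_3(x).
Expanding and collecting terms gives P(x) = -6x^3 + 2x^2 - 5x + 2.
Check: P(2) = -48. ✓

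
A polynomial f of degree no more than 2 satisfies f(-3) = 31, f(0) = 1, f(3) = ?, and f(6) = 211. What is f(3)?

The 3 known points determine the degree-2 polynomial uniquely.
Write f(x) = ax^2 + bx + c. Substituting each data point gives a linear system:
  9a - 3b + c = 31
  c = 1
  36a + 6b + c = 211
Solving the system yields a = 5, b = 5, c = 1.
So f(x) = 5x^2 + 5x + 1.
Then f(3) = 61.

61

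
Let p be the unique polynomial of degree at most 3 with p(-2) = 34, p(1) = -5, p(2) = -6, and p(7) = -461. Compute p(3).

Write p(x) = ax^3 + bx^2 + cx + d. Substituting each data point gives a linear system:
  -8a + 4b - 2c + d = 34
  a + b + c + d = -5
  8a + 4b + 2c + d = -6
  343a + 49b + 7c + d = -461
Solving the system yields a = -2, b = 5, c = -2, d = -6.
So p(x) = -2x^3 + 5x^2 - 2x - 6.
Then p(3) = -21.

-21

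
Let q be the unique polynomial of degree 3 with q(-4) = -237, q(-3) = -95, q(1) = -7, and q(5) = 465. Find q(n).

q(n) = 4n^3 - 6n - 5

Write q(n) = an^3 + bn^2 + cn + d. Substituting each data point gives a linear system:
  -64a + 16b - 4c + d = -237
  -27a + 9b - 3c + d = -95
  a + b + c + d = -7
  125a + 25b + 5c + d = 465
Solving the system yields a = 4, b = 0, c = -6, d = -5.
So q(n) = 4n^3 - 6n - 5.
Check: q(5) = 465. ✓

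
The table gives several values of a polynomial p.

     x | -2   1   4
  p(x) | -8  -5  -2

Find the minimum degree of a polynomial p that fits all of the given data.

Forward differences of the values at x = -2, 1, 4:
  p  : -8  -5  -2
  Δ  : 3  3
  Δ^2: 0
The first differences are constant (3) and nonzero, while all higher differences vanish, so the minimal degree is 1.

1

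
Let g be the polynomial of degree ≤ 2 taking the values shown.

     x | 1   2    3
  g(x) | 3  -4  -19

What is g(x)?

Using the Lagrange interpolation formula with nodes 1, 2, 3:
  L_0(x) = (x - 2)(x - 3) / 2
  L_1(x) = (x - 1)(x - 3) / -1
  L_2(x) = (x - 1)(x - 2) / 2
Then g(x) = 3·L_0(x) - 4·L_1(x) - 19·L_2(x).
Expanding and collecting terms gives g(x) = -4x^2 + 5x + 2.
Check: g(2) = -4. ✓

g(x) = -4x^2 + 5x + 2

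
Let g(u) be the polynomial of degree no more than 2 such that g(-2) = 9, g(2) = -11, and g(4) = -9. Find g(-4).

Write g(u) = au^2 + bu + c. Substituting each data point gives a linear system:
  4a - 2b + c = 9
  4a + 2b + c = -11
  16a + 4b + c = -9
Solving the system yields a = 1, b = -5, c = -5.
So g(u) = u² - 5u - 5.
Then g(-4) = 31.

31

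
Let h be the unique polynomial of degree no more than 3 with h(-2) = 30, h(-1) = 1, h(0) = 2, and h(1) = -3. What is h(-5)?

Using the Lagrange interpolation formula with nodes -2, -1, 0, 1:
  L_0(t) = (t + 1)t(t - 1) / -6
  L_1(t) = (t + 2)t(t - 1) / 2
  L_2(t) = (t + 2)(t + 1)(t - 1) / -2
  L_3(t) = (t + 2)(t + 1)t / 6
Then h(t) = 30·L_0(t) + 1·L_1(t) + 2·L_2(t) - 3·L_3(t).
Expanding and collecting terms gives h(t) = -6t³ - 3t² + 4t + 2.
Evaluating at t = -5: h(-5) = 657.

657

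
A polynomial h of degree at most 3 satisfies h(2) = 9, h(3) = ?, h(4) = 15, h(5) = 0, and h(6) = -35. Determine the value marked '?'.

On equispaced nodes a degree-3 polynomial has vanishing fourth forward difference, so
  h(2) - 4·h(3) + 6·h(4) - 4·h(5) + h(6) = 0.
Substituting the known values and solving for h(3):
  -4·h(3) = -64
  h(3) = 16.

16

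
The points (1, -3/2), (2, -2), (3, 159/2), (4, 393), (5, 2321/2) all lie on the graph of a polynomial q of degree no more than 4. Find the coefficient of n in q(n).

3/2

Write q(n) = an^4 + bn^3 + cn^2 + dn + e. Substituting each data point gives a linear system:
  a + b + c + d + e = -3/2
  16a + 8b + 4c + 2d + e = -2
  81a + 27b + 9c + 3d + e = 159/2
  256a + 64b + 16c + 4d + e = 393
  625a + 125b + 25c + 5d + e = 2321/2
Solving the system yields a = 3, b = -5, c = -4, d = 3/2, e = 3.
So q(n) = 3n^4 - 5n^3 - 4n^2 + (3/2)n + 3.
The coefficient of n is 3/2.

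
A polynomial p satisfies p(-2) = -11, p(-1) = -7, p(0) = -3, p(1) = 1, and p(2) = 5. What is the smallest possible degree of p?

Forward differences of the values at x = -2, -1, 0, 1, 2:
  p  : -11  -7  -3  1  5
  Δ  : 4  4  4  4
  Δ^2: 0  0  0
  Δ^3: 0  0
  Δ^4: 0
The first differences are constant (4) and nonzero, while all higher differences vanish, so the minimal degree is 1.

1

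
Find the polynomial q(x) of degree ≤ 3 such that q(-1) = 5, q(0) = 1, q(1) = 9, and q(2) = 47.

Using the Lagrange interpolation formula with nodes -1, 0, 1, 2:
  L_0(x) = x(x - 1)(x - 2) / -6
  L_1(x) = (x + 1)(x - 1)(x - 2) / 2
  L_2(x) = (x + 1)x(x - 2) / -2
  L_3(x) = (x + 1)x(x - 1) / 6
Then q(x) = 5·L_0(x) + 1·L_1(x) + 9·L_2(x) + 47·L_3(x).
Expanding and collecting terms gives q(x) = 3x^3 + 6x^2 - x + 1.
Check: q(0) = 1. ✓

q(x) = 3x^3 + 6x^2 - x + 1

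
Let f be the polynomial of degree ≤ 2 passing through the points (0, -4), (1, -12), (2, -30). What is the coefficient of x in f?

Write f(x) = ax^2 + bx + c. Substituting each data point gives a linear system:
  c = -4
  a + b + c = -12
  4a + 2b + c = -30
Solving the system yields a = -5, b = -3, c = -4.
So f(x) = -5x² - 3x - 4.
The coefficient of x is -3.

-3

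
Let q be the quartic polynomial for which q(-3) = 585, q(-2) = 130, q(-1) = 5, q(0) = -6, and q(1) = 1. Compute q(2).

50

Forward differences of the values at x = -3, -2, -1, 0, 1:
  q  : 585  130  5  -6  1
  Δ  : -455  -125  -11  7
  Δ^2: 330  114  18
  Δ^3: -216  -96
  Δ^4: 120
The fourth differences are constant, confirming degree 4.
Interpolating (Newton forward form) and evaluating at x = 2 gives q(2) = 50.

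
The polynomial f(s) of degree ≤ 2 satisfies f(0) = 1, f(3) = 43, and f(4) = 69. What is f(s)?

Write f(s) = as^2 + bs + c. Substituting each data point gives a linear system:
  c = 1
  9a + 3b + c = 43
  16a + 4b + c = 69
Solving the system yields a = 3, b = 5, c = 1.
So f(s) = 3s^2 + 5s + 1.
Check: f(0) = 1. ✓

f(s) = 3s^2 + 5s + 1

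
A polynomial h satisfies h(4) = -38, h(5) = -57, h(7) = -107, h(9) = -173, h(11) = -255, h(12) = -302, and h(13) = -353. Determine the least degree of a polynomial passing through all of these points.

2

Divided differences on the nodes 4, 5, 7, 9, 11, 12, 13:
  order 0: -38  -57  -107  -173  -255  -302  -353
  order 1: -19  -25  -33  -41  -47  -51
  order 2: -2  -2  -2  -2  -2
  order 3: 0  0  0  0
  order 4: 0  0  0
  order 5: 0  0
  order 6: 0
The order-2 divided differences are all -2 (nonzero) and every higher order vanishes, so the data lies on a polynomial of degree exactly 2.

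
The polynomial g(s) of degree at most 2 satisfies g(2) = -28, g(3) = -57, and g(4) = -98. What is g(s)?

Using the Lagrange interpolation formula with nodes 2, 3, 4:
  L_0(s) = (s - 3)(s - 4) / 2
  L_1(s) = (s - 2)(s - 4) / -1
  L_2(s) = (s - 2)(s - 3) / 2
Then g(s) = -28·L_0(s) - 57·L_1(s) - 98·L_2(s).
Expanding and collecting terms gives g(s) = -6s^2 + s - 6.
Check: g(3) = -57. ✓

g(s) = -6s^2 + s - 6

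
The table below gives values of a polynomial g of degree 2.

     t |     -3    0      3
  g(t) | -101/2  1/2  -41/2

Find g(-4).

-167/2

Write g(t) = at^2 + bt + c. Substituting each data point gives a linear system:
  9a - 3b + c = -101/2
  c = 1/2
  9a + 3b + c = -41/2
Solving the system yields a = -4, b = 5, c = 1/2.
So g(t) = -4t^2 + 5t + 1/2.
Then g(-4) = -167/2.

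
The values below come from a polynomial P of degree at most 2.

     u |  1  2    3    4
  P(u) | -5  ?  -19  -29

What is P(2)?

The 3 known points determine the degree-2 polynomial uniquely.
Write P(u) = au^2 + bu + c. Substituting each data point gives a linear system:
  a + b + c = -5
  9a + 3b + c = -19
  16a + 4b + c = -29
Solving the system yields a = -1, b = -3, c = -1.
So P(u) = -u^2 - 3u - 1.
Then P(2) = -11.

-11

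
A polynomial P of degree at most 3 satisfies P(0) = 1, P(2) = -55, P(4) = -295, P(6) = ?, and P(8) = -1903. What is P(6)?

-863

The 4 known points determine the degree-3 polynomial uniquely.
Write P(u) = au^3 + bu^2 + cu + d. Substituting each data point gives a linear system:
  d = 1
  8a + 4b + 2c + d = -55
  64a + 16b + 4c + d = -295
  512a + 64b + 8c + d = -1903
Solving the system yields a = -3, b = -5, c = -6, d = 1.
So P(u) = -3u³ - 5u² - 6u + 1.
Then P(6) = -863.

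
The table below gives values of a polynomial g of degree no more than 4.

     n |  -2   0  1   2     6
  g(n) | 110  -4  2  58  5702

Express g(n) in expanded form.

Using the Lagrange interpolation formula with nodes -2, 0, 1, 2, 6:
  L_0(n) = n(n - 1)(n - 2)(n - 6) / 192
  L_1(n) = (n + 2)(n - 1)(n - 2)(n - 6) / -24
  L_2(n) = (n + 2)n(n - 2)(n - 6) / 15
  L_3(n) = (n + 2)n(n - 1)(n - 6) / -32
  L_4(n) = (n + 2)n(n - 1)(n - 2) / 960
Then g(n) = 110·L_0(n) - 4·L_1(n) + 2·L_2(n) + 58·L_3(n) + 5702·L_4(n).
Expanding and collecting terms gives g(n) = 5n^4 - 4n^3 + 2n^2 + 3n - 4.
Check: g(-2) = 110. ✓

g(n) = 5n^4 - 4n^3 + 2n^2 + 3n - 4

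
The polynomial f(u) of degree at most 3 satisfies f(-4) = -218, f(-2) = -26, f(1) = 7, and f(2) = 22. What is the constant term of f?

Write f(u) = au^3 + bu^2 + cu + d. Substituting each data point gives a linear system:
  -64a + 16b - 4c + d = -218
  -8a + 4b - 2c + d = -26
  a + b + c + d = 7
  8a + 4b + 2c + d = 22
Solving the system yields a = 3, b = -2, c = 0, d = 6.
So f(u) = 3u³ - 2u² + 6.
The constant term is 6.

6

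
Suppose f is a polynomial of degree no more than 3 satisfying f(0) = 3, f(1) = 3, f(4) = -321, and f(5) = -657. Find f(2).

Write f(u) = au^3 + bu^2 + cu + d. Substituting each data point gives a linear system:
  d = 3
  a + b + c + d = 3
  64a + 16b + 4c + d = -321
  125a + 25b + 5c + d = -657
Solving the system yields a = -6, b = 3, c = 3, d = 3.
So f(u) = -6u^3 + 3u^2 + 3u + 3.
Then f(2) = -27.

-27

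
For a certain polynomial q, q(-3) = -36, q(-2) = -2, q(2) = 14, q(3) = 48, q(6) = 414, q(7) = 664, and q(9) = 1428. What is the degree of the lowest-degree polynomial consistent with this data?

Divided differences on the nodes -3, -2, 2, 3, 6, 7, 9:
  order 0: -36  -2  14  48  414  664  1428
  order 1: 34  4  34  122  250  382
  order 2: -6  6  22  32  44
  order 3: 2  2  2  2
  order 4: 0  0  0
  order 5: 0  0
  order 6: 0
The order-3 divided differences are all 2 (nonzero) and every higher order vanishes, so the data lies on a polynomial of degree exactly 3.

3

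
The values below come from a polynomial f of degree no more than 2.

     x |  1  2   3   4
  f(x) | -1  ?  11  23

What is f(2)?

3

The 3 known points determine the degree-2 polynomial uniquely.
Write f(x) = ax^2 + bx + c. Substituting each data point gives a linear system:
  a + b + c = -1
  9a + 3b + c = 11
  16a + 4b + c = 23
Solving the system yields a = 2, b = -2, c = -1.
So f(x) = 2x^2 - 2x - 1.
Then f(2) = 3.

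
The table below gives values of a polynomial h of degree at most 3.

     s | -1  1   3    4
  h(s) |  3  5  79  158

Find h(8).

894

Write h(s) = as^3 + bs^2 + cs + d. Substituting each data point gives a linear system:
  -a + b - c + d = 3
  a + b + c + d = 5
  27a + 9b + 3c + d = 79
  64a + 16b + 4c + d = 158
Solving the system yields a = 1, b = 6, c = 0, d = -2.
So h(s) = s^3 + 6s^2 - 2.
Then h(8) = 894.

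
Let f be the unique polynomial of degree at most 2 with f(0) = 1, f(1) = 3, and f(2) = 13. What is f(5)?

91

Using the Lagrange interpolation formula with nodes 0, 1, 2:
  L_0(x) = (x - 1)(x - 2) / 2
  L_1(x) = x(x - 2) / -1
  L_2(x) = x(x - 1) / 2
Then f(x) = 1·L_0(x) + 3·L_1(x) + 13·L_2(x).
Expanding and collecting terms gives f(x) = 4x^2 - 2x + 1.
Evaluating at x = 5: f(5) = 91.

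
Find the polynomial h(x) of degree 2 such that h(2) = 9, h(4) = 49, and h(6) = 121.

h(x) = 4x^2 - 4x + 1

Using the Lagrange interpolation formula with nodes 2, 4, 6:
  L_0(x) = (x - 4)(x - 6) / 8
  L_1(x) = (x - 2)(x - 6) / -4
  L_2(x) = (x - 2)(x - 4) / 8
Then h(x) = 9·L_0(x) + 49·L_1(x) + 121·L_2(x).
Expanding and collecting terms gives h(x) = 4x^2 - 4x + 1.
Check: h(4) = 49. ✓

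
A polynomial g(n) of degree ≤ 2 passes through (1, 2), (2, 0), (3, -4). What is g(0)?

Write g(n) = an^2 + bn + c. Substituting each data point gives a linear system:
  a + b + c = 2
  4a + 2b + c = 0
  9a + 3b + c = -4
Solving the system yields a = -1, b = 1, c = 2.
So g(n) = -n^2 + n + 2.
Then g(0) = 2.

2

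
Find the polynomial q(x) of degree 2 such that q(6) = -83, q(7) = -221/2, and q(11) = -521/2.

q(x) = -2x^2 - (3/2)x - 2

Write q(x) = ax^2 + bx + c. Substituting each data point gives a linear system:
  36a + 6b + c = -83
  49a + 7b + c = -221/2
  121a + 11b + c = -521/2
Solving the system yields a = -2, b = -3/2, c = -2.
So q(x) = -2x^2 - (3/2)x - 2.
Check: q(11) = -521/2. ✓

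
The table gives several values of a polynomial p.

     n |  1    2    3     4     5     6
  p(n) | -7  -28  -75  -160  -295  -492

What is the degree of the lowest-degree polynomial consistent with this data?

Forward differences of the values at n = 1, 2, 3, 4, 5, 6:
  p  : -7  -28  -75  -160  -295  -492
  Δ  : -21  -47  -85  -135  -197
  Δ^2: -26  -38  -50  -62
  Δ^3: -12  -12  -12
  Δ^4: 0  0
  Δ^5: 0
The third differences are constant (-12) and nonzero, while all higher differences vanish, so the minimal degree is 3.

3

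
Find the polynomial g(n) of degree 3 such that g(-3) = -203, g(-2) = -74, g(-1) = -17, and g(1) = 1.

g(n) = 5n^3 - 6n^2 + 4n - 2

Using the Lagrange interpolation formula with nodes -3, -2, -1, 1:
  L_0(n) = (n + 2)(n + 1)(n - 1) / -8
  L_1(n) = (n + 3)(n + 1)(n - 1) / 3
  L_2(n) = (n + 3)(n + 2)(n - 1) / -4
  L_3(n) = (n + 3)(n + 2)(n + 1) / 24
Then g(n) = -203·L_0(n) - 74·L_1(n) - 17·L_2(n) + 1·L_3(n).
Expanding and collecting terms gives g(n) = 5n³ - 6n² + 4n - 2.
Check: g(-3) = -203. ✓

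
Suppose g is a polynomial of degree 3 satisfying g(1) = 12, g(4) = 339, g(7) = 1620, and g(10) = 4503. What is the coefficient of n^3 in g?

Write g(n) = an^3 + bn^2 + cn + d. Substituting each data point gives a linear system:
  a + b + c + d = 12
  64a + 16b + 4c + d = 339
  343a + 49b + 7c + d = 1620
  1000a + 100b + 10c + d = 4503
Solving the system yields a = 4, b = 5, c = 0, d = 3.
So g(n) = 4n^3 + 5n^2 + 3.
The leading coefficient is 4.

4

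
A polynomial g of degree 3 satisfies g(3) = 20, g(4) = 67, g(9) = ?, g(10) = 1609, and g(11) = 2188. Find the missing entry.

1142

The 4 known points determine the degree-3 polynomial uniquely.
Write g(u) = au^3 + bu^2 + cu + d. Substituting each data point gives a linear system:
  27a + 9b + 3c + d = 20
  64a + 16b + 4c + d = 67
  1000a + 100b + 10c + d = 1609
  1331a + 121b + 11c + d = 2188
Solving the system yields a = 2, b = -4, c = 1, d = -1.
So g(u) = 2u^3 - 4u^2 + u - 1.
Then g(9) = 1142.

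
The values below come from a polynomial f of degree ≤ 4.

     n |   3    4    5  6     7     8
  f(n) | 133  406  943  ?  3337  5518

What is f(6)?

The 5 known points determine the degree-4 polynomial uniquely.
Write f(n) = an^4 + bn^3 + cn^2 + dn + e. Substituting each data point gives a linear system:
  81a + 27b + 9c + 3d + e = 133
  256a + 64b + 16c + 4d + e = 406
  625a + 125b + 25c + 5d + e = 943
  2401a + 343b + 49c + 7d + e = 3337
  4096a + 512b + 64c + 8d + e = 5518
Solving the system yields a = 1, b = 3, c = -1, d = -6, e = -2.
So f(n) = n^4 + 3n^3 - n^2 - 6n - 2.
Then f(6) = 1870.

1870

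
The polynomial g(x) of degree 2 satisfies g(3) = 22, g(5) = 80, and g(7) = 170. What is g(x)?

Using the Lagrange interpolation formula with nodes 3, 5, 7:
  L_0(x) = (x - 5)(x - 7) / 8
  L_1(x) = (x - 3)(x - 7) / -4
  L_2(x) = (x - 3)(x - 5) / 8
Then g(x) = 22·L_0(x) + 80·L_1(x) + 170·L_2(x).
Expanding and collecting terms gives g(x) = 4x² - 3x - 5.
Check: g(5) = 80. ✓

g(x) = 4x^2 - 3x - 5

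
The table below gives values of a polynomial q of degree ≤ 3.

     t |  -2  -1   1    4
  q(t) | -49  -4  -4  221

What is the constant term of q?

1

Write q(t) = at^3 + bt^2 + ct + d. Substituting each data point gives a linear system:
  -8a + 4b - 2c + d = -49
  -a + b - c + d = -4
  a + b + c + d = -4
  64a + 16b + 4c + d = 221
Solving the system yields a = 5, b = -5, c = -5, d = 1.
So q(t) = 5t^3 - 5t^2 - 5t + 1.
The constant term is 1.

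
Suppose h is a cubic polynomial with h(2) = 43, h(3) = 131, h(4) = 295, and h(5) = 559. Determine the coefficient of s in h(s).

2

Write h(s) = as^3 + bs^2 + cs + d. Substituting each data point gives a linear system:
  8a + 4b + 2c + d = 43
  27a + 9b + 3c + d = 131
  64a + 16b + 4c + d = 295
  125a + 25b + 5c + d = 559
Solving the system yields a = 4, b = 2, c = 2, d = -1.
So h(s) = 4s^3 + 2s^2 + 2s - 1.
The coefficient of s is 2.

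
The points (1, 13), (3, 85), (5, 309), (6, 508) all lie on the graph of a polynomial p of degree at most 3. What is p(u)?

Write p(u) = au^3 + bu^2 + cu + d. Substituting each data point gives a linear system:
  a + b + c + d = 13
  27a + 9b + 3c + d = 85
  125a + 25b + 5c + d = 309
  216a + 36b + 6c + d = 508
Solving the system yields a = 2, b = 1, c = 6, d = 4.
So p(u) = 2u^3 + u^2 + 6u + 4.
Check: p(3) = 85. ✓

p(u) = 2u^3 + u^2 + 6u + 4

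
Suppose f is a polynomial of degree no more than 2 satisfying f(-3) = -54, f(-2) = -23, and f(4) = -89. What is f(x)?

Using the Lagrange interpolation formula with nodes -3, -2, 4:
  L_0(x) = (x + 2)(x - 4) / 7
  L_1(x) = (x + 3)(x - 4) / -6
  L_2(x) = (x + 3)(x + 2) / 42
Then f(x) = -54·L_0(x) - 23·L_1(x) - 89·L_2(x).
Expanding and collecting terms gives f(x) = -6x^2 + x + 3.
Check: f(-2) = -23. ✓

f(x) = -6x^2 + x + 3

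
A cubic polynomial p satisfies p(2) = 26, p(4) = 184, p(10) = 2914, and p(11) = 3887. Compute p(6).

Write p(x) = ax^3 + bx^2 + cx + d. Substituting each data point gives a linear system:
  8a + 4b + 2c + d = 26
  64a + 16b + 4c + d = 184
  1000a + 100b + 10c + d = 2914
  1331a + 121b + 11c + d = 3887
Solving the system yields a = 3, b = -1, c = 1, d = 4.
So p(x) = 3x^3 - x^2 + x + 4.
Then p(6) = 622.

622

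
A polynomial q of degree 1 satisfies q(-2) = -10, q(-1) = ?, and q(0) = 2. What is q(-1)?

The 2 known points determine the degree-1 polynomial uniquely.
Write q(n) = an + b. Substituting each data point gives a linear system:
  -2a + b = -10
  b = 2
Solving the system yields a = 6, b = 2.
So q(n) = 6n + 2.
Then q(-1) = -4.

-4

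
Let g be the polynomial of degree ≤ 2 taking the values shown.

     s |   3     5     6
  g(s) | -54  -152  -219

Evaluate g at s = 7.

Using the Lagrange interpolation formula with nodes 3, 5, 6:
  L_0(s) = (s - 5)(s - 6) / 6
  L_1(s) = (s - 3)(s - 6) / -2
  L_2(s) = (s - 3)(s - 5) / 3
Then g(s) = -54·L_0(s) - 152·L_1(s) - 219·L_2(s).
Expanding and collecting terms gives g(s) = -6s^2 - s + 3.
Evaluating at s = 7: g(7) = -298.

-298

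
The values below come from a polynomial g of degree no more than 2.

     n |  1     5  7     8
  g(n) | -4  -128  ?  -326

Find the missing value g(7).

The 3 known points determine the degree-2 polynomial uniquely.
Write g(n) = an^2 + bn + c. Substituting each data point gives a linear system:
  a + b + c = -4
  25a + 5b + c = -128
  64a + 8b + c = -326
Solving the system yields a = -5, b = -1, c = 2.
So g(n) = -5n^2 - n + 2.
Then g(7) = -250.

-250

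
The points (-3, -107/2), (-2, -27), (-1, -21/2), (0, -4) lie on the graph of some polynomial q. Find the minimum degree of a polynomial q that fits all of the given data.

2

Forward differences of the values at x = -3, -2, -1, 0:
  q  : -107/2  -27  -21/2  -4
  Δ  : 53/2  33/2  13/2
  Δ^2: -10  -10
  Δ^3: 0
The second differences are constant (-10) and nonzero, while all higher differences vanish, so the minimal degree is 2.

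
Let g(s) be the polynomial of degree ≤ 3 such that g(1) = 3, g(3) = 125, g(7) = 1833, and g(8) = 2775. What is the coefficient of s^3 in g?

6

Write g(s) = as^3 + bs^2 + cs + d. Substituting each data point gives a linear system:
  a + b + c + d = 3
  27a + 9b + 3c + d = 125
  343a + 49b + 7c + d = 1833
  512a + 64b + 8c + d = 2775
Solving the system yields a = 6, b = -5, c = 3, d = -1.
So g(s) = 6s^3 - 5s^2 + 3s - 1.
The leading coefficient is 6.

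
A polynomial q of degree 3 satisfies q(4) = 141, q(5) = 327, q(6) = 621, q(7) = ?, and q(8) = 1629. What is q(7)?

On equispaced nodes a degree-3 polynomial has vanishing fourth forward difference, so
  q(4) - 4·q(5) + 6·q(6) - 4·q(7) + q(8) = 0.
Substituting the known values and solving for q(7):
  -4·q(7) = -4188
  q(7) = 1047.

1047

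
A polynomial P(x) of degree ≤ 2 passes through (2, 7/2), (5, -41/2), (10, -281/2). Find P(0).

Write P(x) = ax^2 + bx + c. Substituting each data point gives a linear system:
  4a + 2b + c = 7/2
  25a + 5b + c = -41/2
  100a + 10b + c = -281/2
Solving the system yields a = -2, b = 6, c = -1/2.
So P(x) = -2x^2 + 6x - 1/2.
Then P(0) = -1/2.

-1/2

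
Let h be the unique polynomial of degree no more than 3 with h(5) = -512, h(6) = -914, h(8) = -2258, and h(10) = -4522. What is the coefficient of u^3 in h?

-5

Write h(u) = au^3 + bu^2 + cu + d. Substituting each data point gives a linear system:
  125a + 25b + 5c + d = -512
  216a + 36b + 6c + d = -914
  512a + 64b + 8c + d = -2258
  1000a + 100b + 10c + d = -4522
Solving the system yields a = -5, b = 5, c = -2, d = -2.
So h(u) = -5u^3 + 5u^2 - 2u - 2.
The leading coefficient is -5.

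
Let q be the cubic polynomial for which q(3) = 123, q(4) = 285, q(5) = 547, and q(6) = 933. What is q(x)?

q(x) = 4x^3 + 2x^2 - 3

Write q(x) = ax^3 + bx^2 + cx + d. Substituting each data point gives a linear system:
  27a + 9b + 3c + d = 123
  64a + 16b + 4c + d = 285
  125a + 25b + 5c + d = 547
  216a + 36b + 6c + d = 933
Solving the system yields a = 4, b = 2, c = 0, d = -3.
So q(x) = 4x³ + 2x² - 3.
Check: q(4) = 285. ✓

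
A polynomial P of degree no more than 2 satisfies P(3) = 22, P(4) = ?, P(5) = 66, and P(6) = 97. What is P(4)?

The 3 known points determine the degree-2 polynomial uniquely.
Write P(s) = as^2 + bs + c. Substituting each data point gives a linear system:
  9a + 3b + c = 22
  25a + 5b + c = 66
  36a + 6b + c = 97
Solving the system yields a = 3, b = -2, c = 1.
So P(s) = 3s^2 - 2s + 1.
Then P(4) = 41.

41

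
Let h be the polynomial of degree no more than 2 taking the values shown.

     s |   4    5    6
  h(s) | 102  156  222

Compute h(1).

12

Forward differences of the values at s = 4, 5, 6:
  h  : 102  156  222
  Δ  : 54  66
  Δ^2: 12
The second differences are constant, confirming degree 2.
Interpolating (Newton forward form) and evaluating at s = 1 gives h(1) = 12.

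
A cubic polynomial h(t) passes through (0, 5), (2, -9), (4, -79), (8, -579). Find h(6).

Write h(t) = at^3 + bt^2 + ct + d. Substituting each data point gives a linear system:
  d = 5
  8a + 4b + 2c + d = -9
  64a + 16b + 4c + d = -79
  512a + 64b + 8c + d = -579
Solving the system yields a = -1, b = -1, c = -1, d = 5.
So h(t) = -t^3 - t^2 - t + 5.
Then h(6) = -253.

-253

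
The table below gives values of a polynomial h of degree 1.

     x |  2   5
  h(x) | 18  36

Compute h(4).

30

Using the Lagrange interpolation formula with nodes 2, 5:
  L_0(x) = (x - 5) / -3
  L_1(x) = (x - 2) / 3
Then h(x) = 18·L_0(x) + 36·L_1(x).
Expanding and collecting terms gives h(x) = 6x + 6.
Evaluating at x = 4: h(4) = 30.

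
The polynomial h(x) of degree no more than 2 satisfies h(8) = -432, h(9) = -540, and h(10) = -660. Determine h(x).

h(x) = -6x^2 - 6x

Using the Lagrange interpolation formula with nodes 8, 9, 10:
  L_0(x) = (x - 9)(x - 10) / 2
  L_1(x) = (x - 8)(x - 10) / -1
  L_2(x) = (x - 8)(x - 9) / 2
Then h(x) = -432·L_0(x) - 540·L_1(x) - 660·L_2(x).
Expanding and collecting terms gives h(x) = -6x² - 6x.
Check: h(10) = -660. ✓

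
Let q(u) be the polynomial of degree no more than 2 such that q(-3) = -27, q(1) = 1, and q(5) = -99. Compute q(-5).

Using the Lagrange interpolation formula with nodes -3, 1, 5:
  L_0(u) = (u - 1)(u - 5) / 32
  L_1(u) = (u + 3)(u - 5) / -16
  L_2(u) = (u + 3)(u - 1) / 32
Then q(u) = -27·L_0(u) + 1·L_1(u) - 99·L_2(u).
Expanding and collecting terms gives q(u) = -4u^2 - u + 6.
Evaluating at u = -5: q(-5) = -89.

-89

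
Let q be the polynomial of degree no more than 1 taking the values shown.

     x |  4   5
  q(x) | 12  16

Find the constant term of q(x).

-4

Write q(x) = ax + b. Substituting each data point gives a linear system:
  4a + b = 12
  5a + b = 16
Solving the system yields a = 4, b = -4.
So q(x) = 4x - 4.
The constant term is -4.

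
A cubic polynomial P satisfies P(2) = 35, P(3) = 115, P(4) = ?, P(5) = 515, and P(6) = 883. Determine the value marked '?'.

On equispaced nodes a degree-3 polynomial has vanishing fourth forward difference, so
  P(2) - 4·P(3) + 6·P(4) - 4·P(5) + P(6) = 0.
Substituting the known values and solving for P(4):
  6·P(4) = 1602
  P(4) = 267.

267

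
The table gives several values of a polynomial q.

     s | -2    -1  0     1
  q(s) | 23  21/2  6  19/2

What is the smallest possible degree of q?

2

Forward differences of the values at s = -2, -1, 0, 1:
  q  : 23  21/2  6  19/2
  Δ  : -25/2  -9/2  7/2
  Δ^2: 8  8
  Δ^3: 0
The second differences are constant (8) and nonzero, while all higher differences vanish, so the minimal degree is 2.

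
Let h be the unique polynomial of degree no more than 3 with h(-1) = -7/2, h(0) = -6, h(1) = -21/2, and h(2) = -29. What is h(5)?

Forward differences of the values at x = -1, 0, 1, 2:
  h  : -7/2  -6  -21/2  -29
  Δ  : -5/2  -9/2  -37/2
  Δ^2: -2  -14
  Δ^3: -12
The third differences are constant, confirming degree 3.
Interpolating (Newton forward form) and evaluating at x = 5 gives h(5) = -577/2.

-577/2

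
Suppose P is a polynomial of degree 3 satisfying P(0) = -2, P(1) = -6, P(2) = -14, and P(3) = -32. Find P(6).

-206

Write P(x) = ax^3 + bx^2 + cx + d. Substituting each data point gives a linear system:
  d = -2
  a + b + c + d = -6
  8a + 4b + 2c + d = -14
  27a + 9b + 3c + d = -32
Solving the system yields a = -1, b = 1, c = -4, d = -2.
So P(x) = -x^3 + x^2 - 4x - 2.
Then P(6) = -206.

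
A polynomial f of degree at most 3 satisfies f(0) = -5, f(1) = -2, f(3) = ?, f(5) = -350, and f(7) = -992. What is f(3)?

-68

The 4 known points determine the degree-3 polynomial uniquely.
Write f(u) = au^3 + bu^2 + cu + d. Substituting each data point gives a linear system:
  d = -5
  a + b + c + d = -2
  125a + 25b + 5c + d = -350
  343a + 49b + 7c + d = -992
Solving the system yields a = -3, b = 0, c = 6, d = -5.
So f(u) = -3u³ + 6u - 5.
Then f(3) = -68.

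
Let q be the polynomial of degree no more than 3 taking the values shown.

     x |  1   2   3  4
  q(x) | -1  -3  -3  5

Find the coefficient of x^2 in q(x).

-5

Write q(x) = ax^3 + bx^2 + cx + d. Substituting each data point gives a linear system:
  a + b + c + d = -1
  8a + 4b + 2c + d = -3
  27a + 9b + 3c + d = -3
  64a + 16b + 4c + d = 5
Solving the system yields a = 1, b = -5, c = 6, d = -3.
So q(x) = x^3 - 5x^2 + 6x - 3.
The coefficient of x^2 is -5.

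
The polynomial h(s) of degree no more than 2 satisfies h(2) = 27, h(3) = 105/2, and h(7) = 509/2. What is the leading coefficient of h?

Write h(s) = as^2 + bs + c. Substituting each data point gives a linear system:
  4a + 2b + c = 27
  9a + 3b + c = 105/2
  49a + 7b + c = 509/2
Solving the system yields a = 5, b = 1/2, c = 6.
So h(s) = 5s^2 + (1/2)s + 6.
The leading coefficient is 5.

5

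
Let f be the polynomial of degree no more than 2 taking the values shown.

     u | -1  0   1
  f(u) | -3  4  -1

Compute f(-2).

-22

Using the Lagrange interpolation formula with nodes -1, 0, 1:
  L_0(u) = u(u - 1) / 2
  L_1(u) = (u + 1)(u - 1) / -1
  L_2(u) = (u + 1)u / 2
Then f(u) = -3·L_0(u) + 4·L_1(u) - 1·L_2(u).
Expanding and collecting terms gives f(u) = -6u² + u + 4.
Evaluating at u = -2: f(-2) = -22.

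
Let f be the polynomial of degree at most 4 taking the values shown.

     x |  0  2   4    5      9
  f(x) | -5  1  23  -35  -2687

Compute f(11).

Write f(x) = ax^4 + bx^3 + cx^2 + dx + e. Substituting each data point gives a linear system:
  e = -5
  16a + 8b + 4c + 2d + e = 1
  256a + 64b + 16c + 4d + e = 23
  625a + 125b + 25c + 5d + e = -35
  6561a + 729b + 81c + 9d + e = -2687
Solving the system yields a = -1, b = 6, c = -6, d = -1, e = -5.
So f(x) = -x^4 + 6x^3 - 6x^2 - x - 5.
Then f(11) = -7397.

-7397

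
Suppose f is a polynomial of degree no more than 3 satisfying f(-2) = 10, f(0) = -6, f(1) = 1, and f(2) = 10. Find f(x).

f(x) = -x^3 + 4x^2 + 4x - 6

Write f(x) = ax^3 + bx^2 + cx + d. Substituting each data point gives a linear system:
  -8a + 4b - 2c + d = 10
  d = -6
  a + b + c + d = 1
  8a + 4b + 2c + d = 10
Solving the system yields a = -1, b = 4, c = 4, d = -6.
So f(x) = -x^3 + 4x^2 + 4x - 6.
Check: f(1) = 1. ✓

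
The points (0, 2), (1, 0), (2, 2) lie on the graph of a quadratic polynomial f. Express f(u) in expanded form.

f(u) = 2u^2 - 4u + 2

Write f(u) = au^2 + bu + c. Substituting each data point gives a linear system:
  c = 2
  a + b + c = 0
  4a + 2b + c = 2
Solving the system yields a = 2, b = -4, c = 2.
So f(u) = 2u^2 - 4u + 2.
Check: f(2) = 2. ✓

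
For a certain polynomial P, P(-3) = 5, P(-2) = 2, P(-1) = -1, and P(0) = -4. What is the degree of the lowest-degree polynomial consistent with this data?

1

Forward differences of the values at x = -3, -2, -1, 0:
  P  : 5  2  -1  -4
  Δ  : -3  -3  -3
  Δ^2: 0  0
  Δ^3: 0
The first differences are constant (-3) and nonzero, while all higher differences vanish, so the minimal degree is 1.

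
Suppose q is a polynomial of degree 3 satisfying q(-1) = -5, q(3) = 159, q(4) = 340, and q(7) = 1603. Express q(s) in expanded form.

q(s) = 4s^3 + 4s^2 + 5s

Using the Lagrange interpolation formula with nodes -1, 3, 4, 7:
  L_0(s) = (s - 3)(s - 4)(s - 7) / -160
  L_1(s) = (s + 1)(s - 4)(s - 7) / 16
  L_2(s) = (s + 1)(s - 3)(s - 7) / -15
  L_3(s) = (s + 1)(s - 3)(s - 4) / 96
Then q(s) = -5·L_0(s) + 159·L_1(s) + 340·L_2(s) + 1603·L_3(s).
Expanding and collecting terms gives q(s) = 4s^3 + 4s^2 + 5s.
Check: q(7) = 1603. ✓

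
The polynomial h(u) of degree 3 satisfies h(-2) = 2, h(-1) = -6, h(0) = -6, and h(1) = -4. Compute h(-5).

Write h(u) = au^3 + bu^2 + cu + d. Substituting each data point gives a linear system:
  -8a + 4b - 2c + d = 2
  -a + b - c + d = -6
  d = -6
  a + b + c + d = -4
Solving the system yields a = -1, b = 1, c = 2, d = -6.
So h(u) = -u^3 + u^2 + 2u - 6.
Then h(-5) = 134.

134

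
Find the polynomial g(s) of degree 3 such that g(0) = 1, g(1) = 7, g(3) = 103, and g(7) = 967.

g(s) = 2s^3 + 6s^2 - 2s + 1

Write g(s) = as^3 + bs^2 + cs + d. Substituting each data point gives a linear system:
  d = 1
  a + b + c + d = 7
  27a + 9b + 3c + d = 103
  343a + 49b + 7c + d = 967
Solving the system yields a = 2, b = 6, c = -2, d = 1.
So g(s) = 2s^3 + 6s^2 - 2s + 1.
Check: g(0) = 1. ✓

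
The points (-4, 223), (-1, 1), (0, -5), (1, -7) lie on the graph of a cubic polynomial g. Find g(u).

Using the Lagrange interpolation formula with nodes -4, -1, 0, 1:
  L_0(u) = (u + 1)u(u - 1) / -60
  L_1(u) = (u + 4)u(u - 1) / 6
  L_2(u) = (u + 4)(u + 1)(u - 1) / -4
  L_3(u) = (u + 4)(u + 1)u / 10
Then g(u) = 223·L_0(u) + 1·L_1(u) - 5·L_2(u) - 7·L_3(u).
Expanding and collecting terms gives g(u) = -3u^3 + 2u^2 - u - 5.
Check: g(-1) = 1. ✓

g(u) = -3u^3 + 2u^2 - u - 5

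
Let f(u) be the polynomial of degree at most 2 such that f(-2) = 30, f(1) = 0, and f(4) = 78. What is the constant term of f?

-2

Write f(u) = au^2 + bu + c. Substituting each data point gives a linear system:
  4a - 2b + c = 30
  a + b + c = 0
  16a + 4b + c = 78
Solving the system yields a = 6, b = -4, c = -2.
So f(u) = 6u² - 4u - 2.
The constant term is -2.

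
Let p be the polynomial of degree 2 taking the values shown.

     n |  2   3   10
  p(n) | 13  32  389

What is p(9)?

Using the Lagrange interpolation formula with nodes 2, 3, 10:
  L_0(n) = (n - 3)(n - 10) / 8
  L_1(n) = (n - 2)(n - 10) / -7
  L_2(n) = (n - 2)(n - 3) / 56
Then p(n) = 13·L_0(n) + 32·L_1(n) + 389·L_2(n).
Expanding and collecting terms gives p(n) = 4n² - n - 1.
Evaluating at n = 9: p(9) = 314.

314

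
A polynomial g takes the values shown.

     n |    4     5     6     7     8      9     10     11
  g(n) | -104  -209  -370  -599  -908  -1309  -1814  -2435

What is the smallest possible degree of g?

3

Forward differences of the values at n = 4, 5, 6, 7, 8, 9, 10, 11:
  g  : -104  -209  -370  -599  -908  -1309  -1814  -2435
  Δ  : -105  -161  -229  -309  -401  -505  -621
  Δ^2: -56  -68  -80  -92  -104  -116
  Δ^3: -12  -12  -12  -12  -12
  Δ^4: 0  0  0  0
  Δ^5: 0  0  0
  Δ^6: 0  0
  Δ^7: 0
The third differences are constant (-12) and nonzero, while all higher differences vanish, so the minimal degree is 3.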